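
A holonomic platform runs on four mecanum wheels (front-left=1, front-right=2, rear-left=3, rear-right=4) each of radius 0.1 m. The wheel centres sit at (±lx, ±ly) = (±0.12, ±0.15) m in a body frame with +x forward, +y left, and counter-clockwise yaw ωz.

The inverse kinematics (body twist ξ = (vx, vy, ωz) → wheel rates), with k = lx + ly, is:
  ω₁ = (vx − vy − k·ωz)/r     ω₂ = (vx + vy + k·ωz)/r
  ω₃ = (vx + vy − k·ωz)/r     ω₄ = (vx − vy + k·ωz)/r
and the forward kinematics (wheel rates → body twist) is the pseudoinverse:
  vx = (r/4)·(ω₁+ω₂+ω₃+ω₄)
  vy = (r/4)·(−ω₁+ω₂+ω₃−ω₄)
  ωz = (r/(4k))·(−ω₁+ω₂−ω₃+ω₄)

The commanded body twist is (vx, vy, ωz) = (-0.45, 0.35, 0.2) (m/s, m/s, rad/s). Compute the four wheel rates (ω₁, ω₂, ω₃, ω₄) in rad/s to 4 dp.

k = lx + ly = 0.12 + 0.15 = 0.2700;  k·ωz = 0.2700·0.2 = 0.0540
ω₁ (FL) = (vx − vy − k·ωz)/r = -0.8540/0.1 = -8.5400
ω₂ (FR) = (vx + vy + k·ωz)/r = -0.0460/0.1 = -0.4600
ω₃ (RL) = (vx + vy − k·ωz)/r = -0.1540/0.1 = -1.5400
ω₄ (RR) = (vx − vy + k·ωz)/r = -0.7460/0.1 = -7.4600

(-8.5400, -0.4600, -1.5400, -7.4600)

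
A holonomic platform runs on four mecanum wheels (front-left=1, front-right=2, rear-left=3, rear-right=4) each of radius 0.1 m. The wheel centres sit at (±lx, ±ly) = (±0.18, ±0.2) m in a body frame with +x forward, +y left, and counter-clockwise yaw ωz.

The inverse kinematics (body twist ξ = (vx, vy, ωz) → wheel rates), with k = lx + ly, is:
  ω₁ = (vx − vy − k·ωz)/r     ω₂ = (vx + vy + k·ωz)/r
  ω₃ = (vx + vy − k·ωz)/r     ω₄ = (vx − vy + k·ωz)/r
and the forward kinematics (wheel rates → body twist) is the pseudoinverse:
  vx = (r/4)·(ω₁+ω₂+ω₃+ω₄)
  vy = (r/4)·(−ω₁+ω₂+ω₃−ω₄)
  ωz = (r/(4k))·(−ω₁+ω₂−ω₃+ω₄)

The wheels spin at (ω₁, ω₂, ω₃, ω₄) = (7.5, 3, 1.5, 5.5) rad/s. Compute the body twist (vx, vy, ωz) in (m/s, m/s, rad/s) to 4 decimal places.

k = lx + ly = 0.18 + 0.2 = 0.3800
ω₁+ω₂+ω₃+ω₄ = 17.5000  →  vx = (0.1/4)·17.5000 = 0.4375
−ω₁+ω₂+ω₃−ω₄ = -8.5000  →  vy = (0.1/4)·-8.5000 = -0.2125
−ω₁+ω₂−ω₃+ω₄ = -0.5000  →  ωz = (0.1/1.5200)·-0.5000 = -0.0329

(0.4375, -0.2125, -0.0329)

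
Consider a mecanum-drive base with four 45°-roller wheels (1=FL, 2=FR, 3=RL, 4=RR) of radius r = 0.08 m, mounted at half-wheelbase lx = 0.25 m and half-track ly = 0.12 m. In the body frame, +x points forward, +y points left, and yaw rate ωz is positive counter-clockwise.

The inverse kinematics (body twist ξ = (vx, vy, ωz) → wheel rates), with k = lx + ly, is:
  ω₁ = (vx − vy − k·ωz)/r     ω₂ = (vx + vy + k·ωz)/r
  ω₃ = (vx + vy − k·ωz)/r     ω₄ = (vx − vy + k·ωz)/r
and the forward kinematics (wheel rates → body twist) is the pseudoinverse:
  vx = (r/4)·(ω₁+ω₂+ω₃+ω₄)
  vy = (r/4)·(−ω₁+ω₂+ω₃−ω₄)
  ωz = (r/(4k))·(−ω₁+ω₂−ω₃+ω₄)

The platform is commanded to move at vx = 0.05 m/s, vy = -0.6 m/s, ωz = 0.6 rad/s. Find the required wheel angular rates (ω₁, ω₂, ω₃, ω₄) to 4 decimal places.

(5.3500, -4.1000, -9.6500, 10.9000)

k = lx + ly = 0.25 + 0.12 = 0.3700;  k·ωz = 0.3700·0.6 = 0.2220
ω₁ (FL) = (vx − vy − k·ωz)/r = 0.4280/0.08 = 5.3500
ω₂ (FR) = (vx + vy + k·ωz)/r = -0.3280/0.08 = -4.1000
ω₃ (RL) = (vx + vy − k·ωz)/r = -0.7720/0.08 = -9.6500
ω₄ (RR) = (vx − vy + k·ωz)/r = 0.8720/0.08 = 10.9000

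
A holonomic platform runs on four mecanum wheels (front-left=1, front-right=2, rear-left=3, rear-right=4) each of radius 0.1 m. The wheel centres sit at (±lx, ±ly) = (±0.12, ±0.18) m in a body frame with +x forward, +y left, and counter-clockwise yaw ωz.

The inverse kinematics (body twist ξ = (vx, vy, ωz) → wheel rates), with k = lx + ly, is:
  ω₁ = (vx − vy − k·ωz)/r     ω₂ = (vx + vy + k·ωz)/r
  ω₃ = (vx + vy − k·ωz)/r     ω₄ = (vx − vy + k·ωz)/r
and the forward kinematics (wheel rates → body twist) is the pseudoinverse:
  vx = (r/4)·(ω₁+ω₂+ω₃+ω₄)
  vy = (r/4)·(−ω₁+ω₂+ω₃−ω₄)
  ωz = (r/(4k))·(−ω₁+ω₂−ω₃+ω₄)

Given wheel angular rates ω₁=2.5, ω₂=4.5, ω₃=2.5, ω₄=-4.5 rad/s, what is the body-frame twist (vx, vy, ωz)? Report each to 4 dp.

k = lx + ly = 0.12 + 0.18 = 0.3000
ω₁+ω₂+ω₃+ω₄ = 5.0000  →  vx = (0.1/4)·5.0000 = 0.1250
−ω₁+ω₂+ω₃−ω₄ = 9.0000  →  vy = (0.1/4)·9.0000 = 0.2250
−ω₁+ω₂−ω₃+ω₄ = -5.0000  →  ωz = (0.1/1.2000)·-5.0000 = -0.4167

(0.1250, 0.2250, -0.4167)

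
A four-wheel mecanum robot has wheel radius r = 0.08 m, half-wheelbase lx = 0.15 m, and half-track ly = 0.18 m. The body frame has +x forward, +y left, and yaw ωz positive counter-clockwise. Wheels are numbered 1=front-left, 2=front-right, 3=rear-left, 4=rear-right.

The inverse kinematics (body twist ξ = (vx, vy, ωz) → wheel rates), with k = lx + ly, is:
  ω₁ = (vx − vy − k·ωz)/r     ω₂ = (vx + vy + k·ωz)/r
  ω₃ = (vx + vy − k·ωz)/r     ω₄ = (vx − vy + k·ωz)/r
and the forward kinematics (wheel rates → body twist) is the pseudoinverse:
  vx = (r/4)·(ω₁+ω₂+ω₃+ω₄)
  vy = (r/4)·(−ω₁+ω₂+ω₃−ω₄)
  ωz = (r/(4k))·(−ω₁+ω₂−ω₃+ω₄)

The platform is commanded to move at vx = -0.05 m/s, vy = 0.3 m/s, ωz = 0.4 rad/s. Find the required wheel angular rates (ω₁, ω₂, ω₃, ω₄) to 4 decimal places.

(-6.0250, 4.7750, 1.4750, -2.7250)

k = lx + ly = 0.15 + 0.18 = 0.3300;  k·ωz = 0.3300·0.4 = 0.1320
ω₁ (FL) = (vx − vy − k·ωz)/r = -0.4820/0.08 = -6.0250
ω₂ (FR) = (vx + vy + k·ωz)/r = 0.3820/0.08 = 4.7750
ω₃ (RL) = (vx + vy − k·ωz)/r = 0.1180/0.08 = 1.4750
ω₄ (RR) = (vx − vy + k·ωz)/r = -0.2180/0.08 = -2.7250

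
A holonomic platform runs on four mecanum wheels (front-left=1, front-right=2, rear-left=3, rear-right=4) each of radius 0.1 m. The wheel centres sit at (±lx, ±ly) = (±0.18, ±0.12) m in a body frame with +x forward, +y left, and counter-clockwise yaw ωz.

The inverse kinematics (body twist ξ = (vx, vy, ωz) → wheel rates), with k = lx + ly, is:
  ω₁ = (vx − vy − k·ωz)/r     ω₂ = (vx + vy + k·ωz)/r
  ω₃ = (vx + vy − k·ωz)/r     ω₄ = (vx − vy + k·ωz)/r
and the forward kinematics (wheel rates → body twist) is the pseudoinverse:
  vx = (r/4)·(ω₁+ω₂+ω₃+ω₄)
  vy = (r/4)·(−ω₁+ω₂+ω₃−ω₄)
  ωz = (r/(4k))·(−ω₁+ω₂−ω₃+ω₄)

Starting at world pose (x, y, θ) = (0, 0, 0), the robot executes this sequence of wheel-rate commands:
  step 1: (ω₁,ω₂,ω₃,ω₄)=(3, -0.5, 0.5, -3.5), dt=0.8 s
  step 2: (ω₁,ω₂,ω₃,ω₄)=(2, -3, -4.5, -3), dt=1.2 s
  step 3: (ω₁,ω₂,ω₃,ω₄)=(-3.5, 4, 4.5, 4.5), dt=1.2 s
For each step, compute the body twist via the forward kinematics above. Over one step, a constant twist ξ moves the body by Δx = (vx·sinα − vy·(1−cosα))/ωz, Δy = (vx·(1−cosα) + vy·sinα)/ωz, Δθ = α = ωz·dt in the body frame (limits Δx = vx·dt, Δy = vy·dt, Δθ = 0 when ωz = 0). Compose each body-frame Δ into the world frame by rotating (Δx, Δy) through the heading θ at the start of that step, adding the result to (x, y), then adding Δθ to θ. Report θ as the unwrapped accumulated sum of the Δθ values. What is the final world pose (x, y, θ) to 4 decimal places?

step 1: ξ=(vx,vy,ωz)=(-0.0125, 0.0125, -0.6250), dt=0.8 → body Δ=(-0.0071, 0.0120, -0.5000) → world pose (-0.0071, 0.0120, -0.5000)
step 2: ξ=(vx,vy,ωz)=(-0.2125, -0.1625, -0.2917), dt=1.2 → body Δ=(-0.2836, -0.1469, -0.3500) → world pose (-0.3264, 0.0191, -0.8500)
step 3: ξ=(vx,vy,ωz)=(0.2375, 0.1875, 0.6250), dt=1.2 → body Δ=(0.1785, 0.3064, 0.7500) → world pose (0.0216, 0.0872, -0.1000)

(0.0216, 0.0872, -0.1000)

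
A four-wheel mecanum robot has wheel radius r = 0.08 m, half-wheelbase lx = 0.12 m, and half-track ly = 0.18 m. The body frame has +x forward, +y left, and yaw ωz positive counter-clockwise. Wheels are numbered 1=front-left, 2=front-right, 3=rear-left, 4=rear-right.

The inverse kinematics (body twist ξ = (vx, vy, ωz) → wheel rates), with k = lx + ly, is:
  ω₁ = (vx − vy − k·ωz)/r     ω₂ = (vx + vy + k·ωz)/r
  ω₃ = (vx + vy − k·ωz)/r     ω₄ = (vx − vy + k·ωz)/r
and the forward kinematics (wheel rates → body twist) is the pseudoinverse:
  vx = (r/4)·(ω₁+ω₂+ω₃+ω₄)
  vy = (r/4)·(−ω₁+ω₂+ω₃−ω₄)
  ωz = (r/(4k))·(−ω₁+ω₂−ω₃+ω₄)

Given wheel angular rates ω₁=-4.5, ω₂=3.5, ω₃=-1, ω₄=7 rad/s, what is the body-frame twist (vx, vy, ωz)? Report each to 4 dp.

k = lx + ly = 0.12 + 0.18 = 0.3000
ω₁+ω₂+ω₃+ω₄ = 5.0000  →  vx = (0.08/4)·5.0000 = 0.1000
−ω₁+ω₂+ω₃−ω₄ = 0.0000  →  vy = (0.08/4)·0.0000 = 0.0000
−ω₁+ω₂−ω₃+ω₄ = 16.0000  →  ωz = (0.08/1.2000)·16.0000 = 1.0667

(0.1000, 0.0000, 1.0667)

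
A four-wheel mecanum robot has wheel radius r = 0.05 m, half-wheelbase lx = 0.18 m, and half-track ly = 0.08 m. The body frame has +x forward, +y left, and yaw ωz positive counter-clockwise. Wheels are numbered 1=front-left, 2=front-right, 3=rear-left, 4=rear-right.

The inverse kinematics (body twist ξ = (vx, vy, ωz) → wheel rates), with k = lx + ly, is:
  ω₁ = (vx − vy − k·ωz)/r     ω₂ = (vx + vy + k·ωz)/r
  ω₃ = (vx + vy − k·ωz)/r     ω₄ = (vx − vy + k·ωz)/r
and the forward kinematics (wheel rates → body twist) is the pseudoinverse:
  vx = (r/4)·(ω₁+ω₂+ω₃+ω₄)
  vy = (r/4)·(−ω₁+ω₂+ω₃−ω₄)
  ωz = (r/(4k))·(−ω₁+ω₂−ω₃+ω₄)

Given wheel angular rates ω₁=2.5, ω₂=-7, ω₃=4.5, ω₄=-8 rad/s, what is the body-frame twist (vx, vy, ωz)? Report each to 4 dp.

k = lx + ly = 0.18 + 0.08 = 0.2600
ω₁+ω₂+ω₃+ω₄ = -8.0000  →  vx = (0.05/4)·-8.0000 = -0.1000
−ω₁+ω₂+ω₃−ω₄ = 3.0000  →  vy = (0.05/4)·3.0000 = 0.0375
−ω₁+ω₂−ω₃+ω₄ = -22.0000  →  ωz = (0.05/1.0400)·-22.0000 = -1.0577

(-0.1000, 0.0375, -1.0577)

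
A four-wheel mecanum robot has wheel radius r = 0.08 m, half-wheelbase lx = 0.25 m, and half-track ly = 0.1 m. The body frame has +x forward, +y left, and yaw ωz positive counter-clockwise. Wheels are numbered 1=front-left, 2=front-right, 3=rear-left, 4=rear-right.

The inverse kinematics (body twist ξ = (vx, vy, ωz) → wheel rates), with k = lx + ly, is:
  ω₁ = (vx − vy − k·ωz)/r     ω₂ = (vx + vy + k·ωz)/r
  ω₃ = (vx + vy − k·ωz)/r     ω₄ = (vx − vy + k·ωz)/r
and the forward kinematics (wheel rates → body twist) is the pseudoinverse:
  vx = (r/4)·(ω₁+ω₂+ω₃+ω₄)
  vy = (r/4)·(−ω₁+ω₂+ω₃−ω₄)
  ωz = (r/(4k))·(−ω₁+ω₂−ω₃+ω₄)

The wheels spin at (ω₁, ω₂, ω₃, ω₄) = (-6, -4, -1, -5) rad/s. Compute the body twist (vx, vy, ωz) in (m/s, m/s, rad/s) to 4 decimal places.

k = lx + ly = 0.25 + 0.1 = 0.3500
ω₁+ω₂+ω₃+ω₄ = -16.0000  →  vx = (0.08/4)·-16.0000 = -0.3200
−ω₁+ω₂+ω₃−ω₄ = 6.0000  →  vy = (0.08/4)·6.0000 = 0.1200
−ω₁+ω₂−ω₃+ω₄ = -2.0000  →  ωz = (0.08/1.4000)·-2.0000 = -0.1143

(-0.3200, 0.1200, -0.1143)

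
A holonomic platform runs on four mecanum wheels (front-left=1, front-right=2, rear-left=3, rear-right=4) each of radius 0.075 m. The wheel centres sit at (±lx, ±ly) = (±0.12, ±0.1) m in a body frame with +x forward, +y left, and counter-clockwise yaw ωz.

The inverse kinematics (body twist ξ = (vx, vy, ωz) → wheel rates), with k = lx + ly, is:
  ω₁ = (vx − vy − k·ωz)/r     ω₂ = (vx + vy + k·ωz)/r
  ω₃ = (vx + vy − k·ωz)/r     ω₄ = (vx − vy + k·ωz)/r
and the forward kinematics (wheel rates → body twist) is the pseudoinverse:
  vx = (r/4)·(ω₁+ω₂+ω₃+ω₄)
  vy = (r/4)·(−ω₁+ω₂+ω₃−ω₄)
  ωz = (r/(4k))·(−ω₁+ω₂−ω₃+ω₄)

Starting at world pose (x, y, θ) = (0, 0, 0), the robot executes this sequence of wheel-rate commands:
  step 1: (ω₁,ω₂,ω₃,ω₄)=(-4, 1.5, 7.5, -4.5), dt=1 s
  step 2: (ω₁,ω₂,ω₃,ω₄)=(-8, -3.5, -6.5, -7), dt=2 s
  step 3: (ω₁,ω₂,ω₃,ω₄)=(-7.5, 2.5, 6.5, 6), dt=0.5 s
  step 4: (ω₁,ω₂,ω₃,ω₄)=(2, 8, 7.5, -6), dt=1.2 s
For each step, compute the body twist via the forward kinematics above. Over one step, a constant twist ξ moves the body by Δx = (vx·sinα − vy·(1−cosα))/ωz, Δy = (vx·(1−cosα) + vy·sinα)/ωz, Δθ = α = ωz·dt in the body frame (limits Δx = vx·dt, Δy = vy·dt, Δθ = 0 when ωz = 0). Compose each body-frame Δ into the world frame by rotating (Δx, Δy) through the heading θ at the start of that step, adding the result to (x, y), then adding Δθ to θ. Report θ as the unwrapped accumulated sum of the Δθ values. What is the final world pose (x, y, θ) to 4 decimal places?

(-0.5419, 1.2592, -0.2344)

step 1: ξ=(vx,vy,ωz)=(0.0094, 0.3281, -0.5540), dt=1.0 → body Δ=(0.0975, 0.3091, -0.5540) → world pose (0.0975, 0.3091, -0.5540)
step 2: ξ=(vx,vy,ωz)=(-0.4688, 0.0938, 0.3409), dt=2.0 → body Δ=(-0.9280, -0.1341, 0.6818) → world pose (-0.7623, 0.6832, 0.1278)
step 3: ξ=(vx,vy,ωz)=(0.1406, 0.1969, 0.8097), dt=0.5 → body Δ=(0.0488, 0.1098, 0.4048) → world pose (-0.7279, 0.7984, 0.5327)
step 4: ξ=(vx,vy,ωz)=(0.2156, 0.3656, -0.6392), dt=1.2 → body Δ=(0.3943, 0.3025, -0.7670) → world pose (-0.5419, 1.2592, -0.2344)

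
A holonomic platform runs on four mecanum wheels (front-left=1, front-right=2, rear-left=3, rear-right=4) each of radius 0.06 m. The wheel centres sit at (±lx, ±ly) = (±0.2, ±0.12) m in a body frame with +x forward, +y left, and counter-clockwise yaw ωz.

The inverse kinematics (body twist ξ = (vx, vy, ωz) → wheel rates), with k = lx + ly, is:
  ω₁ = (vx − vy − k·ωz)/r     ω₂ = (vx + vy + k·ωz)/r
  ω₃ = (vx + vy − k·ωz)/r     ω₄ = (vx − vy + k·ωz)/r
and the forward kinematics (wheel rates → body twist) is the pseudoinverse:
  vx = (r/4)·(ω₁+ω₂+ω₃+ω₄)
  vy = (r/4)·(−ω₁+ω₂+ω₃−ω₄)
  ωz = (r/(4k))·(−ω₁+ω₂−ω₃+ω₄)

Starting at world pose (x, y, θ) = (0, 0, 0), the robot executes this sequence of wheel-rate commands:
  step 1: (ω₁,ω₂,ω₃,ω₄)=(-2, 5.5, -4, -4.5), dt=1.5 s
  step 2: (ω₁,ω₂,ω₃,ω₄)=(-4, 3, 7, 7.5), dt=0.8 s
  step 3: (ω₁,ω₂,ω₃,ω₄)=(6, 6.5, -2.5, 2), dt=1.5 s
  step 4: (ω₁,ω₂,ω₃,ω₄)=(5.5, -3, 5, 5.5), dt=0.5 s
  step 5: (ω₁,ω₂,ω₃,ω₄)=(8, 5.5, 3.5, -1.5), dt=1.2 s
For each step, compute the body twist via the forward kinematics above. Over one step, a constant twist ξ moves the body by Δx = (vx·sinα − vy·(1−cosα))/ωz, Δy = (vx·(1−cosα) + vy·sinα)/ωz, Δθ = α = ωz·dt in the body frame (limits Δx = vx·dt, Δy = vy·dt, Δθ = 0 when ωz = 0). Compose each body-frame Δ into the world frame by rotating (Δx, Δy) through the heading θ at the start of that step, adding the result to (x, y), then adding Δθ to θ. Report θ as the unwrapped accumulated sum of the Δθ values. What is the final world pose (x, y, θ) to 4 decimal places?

(0.4472, 0.7364, 0.5156)

step 1: ξ=(vx,vy,ωz)=(-0.0750, 0.1200, 0.3281), dt=1.5 → body Δ=(-0.1514, 0.1457, 0.4922) → world pose (-0.1514, 0.1457, 0.4922)
step 2: ξ=(vx,vy,ωz)=(0.2025, 0.0975, 0.3516), dt=0.8 → body Δ=(0.1490, 0.0996, 0.2812) → world pose (-0.0672, 0.3039, 0.7734)
step 3: ξ=(vx,vy,ωz)=(0.1800, -0.0600, 0.2344), dt=1.5 → body Δ=(0.2801, -0.0412, 0.3516) → world pose (0.1620, 0.4701, 1.1250)
step 4: ξ=(vx,vy,ωz)=(0.1950, -0.1350, -0.3750), dt=0.5 → body Δ=(0.0906, -0.0762, -0.1875) → world pose (0.2699, 0.5190, 0.9375)
step 5: ξ=(vx,vy,ωz)=(0.2325, 0.0375, -0.3516), dt=1.2 → body Δ=(0.2801, -0.0143, -0.4219) → world pose (0.4472, 0.7364, 0.5156)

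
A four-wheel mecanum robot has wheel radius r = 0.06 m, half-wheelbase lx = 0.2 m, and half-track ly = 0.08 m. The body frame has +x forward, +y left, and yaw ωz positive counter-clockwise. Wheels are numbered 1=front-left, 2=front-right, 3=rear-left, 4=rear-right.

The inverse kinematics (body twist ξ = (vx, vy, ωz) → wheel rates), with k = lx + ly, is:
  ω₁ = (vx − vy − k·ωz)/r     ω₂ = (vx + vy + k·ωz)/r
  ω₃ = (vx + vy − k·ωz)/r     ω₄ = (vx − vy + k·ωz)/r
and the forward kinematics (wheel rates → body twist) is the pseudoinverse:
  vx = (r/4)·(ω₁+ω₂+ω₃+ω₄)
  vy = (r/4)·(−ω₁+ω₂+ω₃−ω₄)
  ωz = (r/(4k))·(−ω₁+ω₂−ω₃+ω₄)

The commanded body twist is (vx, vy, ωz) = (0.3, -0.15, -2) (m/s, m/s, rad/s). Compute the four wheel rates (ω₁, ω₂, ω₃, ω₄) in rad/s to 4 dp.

k = lx + ly = 0.2 + 0.08 = 0.2800;  k·ωz = 0.2800·-2 = -0.5600
ω₁ (FL) = (vx − vy − k·ωz)/r = 1.0100/0.06 = 16.8333
ω₂ (FR) = (vx + vy + k·ωz)/r = -0.4100/0.06 = -6.8333
ω₃ (RL) = (vx + vy − k·ωz)/r = 0.7100/0.06 = 11.8333
ω₄ (RR) = (vx − vy + k·ωz)/r = -0.1100/0.06 = -1.8333

(16.8333, -6.8333, 11.8333, -1.8333)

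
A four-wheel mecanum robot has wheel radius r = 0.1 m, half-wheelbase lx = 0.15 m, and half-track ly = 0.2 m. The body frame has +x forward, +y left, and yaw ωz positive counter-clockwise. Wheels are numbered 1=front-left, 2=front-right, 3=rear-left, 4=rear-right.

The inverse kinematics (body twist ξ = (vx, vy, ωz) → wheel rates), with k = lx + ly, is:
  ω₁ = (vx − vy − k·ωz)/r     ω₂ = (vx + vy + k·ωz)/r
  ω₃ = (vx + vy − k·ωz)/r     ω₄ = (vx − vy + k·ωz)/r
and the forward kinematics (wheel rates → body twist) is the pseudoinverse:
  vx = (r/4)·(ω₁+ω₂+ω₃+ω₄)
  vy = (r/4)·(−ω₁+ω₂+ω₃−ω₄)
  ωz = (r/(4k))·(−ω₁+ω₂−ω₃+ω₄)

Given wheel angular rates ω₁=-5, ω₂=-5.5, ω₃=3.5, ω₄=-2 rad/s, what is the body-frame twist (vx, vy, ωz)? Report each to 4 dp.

(-0.2250, 0.1250, -0.4286)

k = lx + ly = 0.15 + 0.2 = 0.3500
ω₁+ω₂+ω₃+ω₄ = -9.0000  →  vx = (0.1/4)·-9.0000 = -0.2250
−ω₁+ω₂+ω₃−ω₄ = 5.0000  →  vy = (0.1/4)·5.0000 = 0.1250
−ω₁+ω₂−ω₃+ω₄ = -6.0000  →  ωz = (0.1/1.4000)·-6.0000 = -0.4286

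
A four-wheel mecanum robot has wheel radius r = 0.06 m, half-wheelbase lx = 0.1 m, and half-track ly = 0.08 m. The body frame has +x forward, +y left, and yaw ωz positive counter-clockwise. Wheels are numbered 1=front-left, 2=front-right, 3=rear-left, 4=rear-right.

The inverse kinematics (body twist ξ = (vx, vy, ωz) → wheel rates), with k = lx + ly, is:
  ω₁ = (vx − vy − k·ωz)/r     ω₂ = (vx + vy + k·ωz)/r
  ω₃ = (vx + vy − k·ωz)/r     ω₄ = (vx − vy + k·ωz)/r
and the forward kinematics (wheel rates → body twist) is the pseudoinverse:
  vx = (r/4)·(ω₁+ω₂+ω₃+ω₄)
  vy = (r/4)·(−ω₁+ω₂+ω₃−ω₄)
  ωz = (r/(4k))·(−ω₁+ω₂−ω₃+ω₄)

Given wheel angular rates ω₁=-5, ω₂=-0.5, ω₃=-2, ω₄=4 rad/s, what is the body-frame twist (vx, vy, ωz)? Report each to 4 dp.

(-0.0525, -0.0225, 0.8750)

k = lx + ly = 0.1 + 0.08 = 0.1800
ω₁+ω₂+ω₃+ω₄ = -3.5000  →  vx = (0.06/4)·-3.5000 = -0.0525
−ω₁+ω₂+ω₃−ω₄ = -1.5000  →  vy = (0.06/4)·-1.5000 = -0.0225
−ω₁+ω₂−ω₃+ω₄ = 10.5000  →  ωz = (0.06/0.7200)·10.5000 = 0.8750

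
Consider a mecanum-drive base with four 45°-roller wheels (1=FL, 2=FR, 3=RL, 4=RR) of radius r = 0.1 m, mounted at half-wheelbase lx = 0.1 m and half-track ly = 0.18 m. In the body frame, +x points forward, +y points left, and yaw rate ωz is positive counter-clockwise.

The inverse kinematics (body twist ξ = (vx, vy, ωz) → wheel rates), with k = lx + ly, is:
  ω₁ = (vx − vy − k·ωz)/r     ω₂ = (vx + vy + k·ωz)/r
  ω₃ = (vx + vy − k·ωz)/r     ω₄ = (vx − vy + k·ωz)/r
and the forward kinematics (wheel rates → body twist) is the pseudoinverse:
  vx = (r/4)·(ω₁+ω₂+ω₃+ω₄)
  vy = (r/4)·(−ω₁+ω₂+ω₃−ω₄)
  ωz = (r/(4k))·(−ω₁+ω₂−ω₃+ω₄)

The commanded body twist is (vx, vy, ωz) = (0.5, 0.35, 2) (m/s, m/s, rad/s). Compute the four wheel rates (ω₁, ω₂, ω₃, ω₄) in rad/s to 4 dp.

k = lx + ly = 0.1 + 0.18 = 0.2800;  k·ωz = 0.2800·2 = 0.5600
ω₁ (FL) = (vx − vy − k·ωz)/r = -0.4100/0.1 = -4.1000
ω₂ (FR) = (vx + vy + k·ωz)/r = 1.4100/0.1 = 14.1000
ω₃ (RL) = (vx + vy − k·ωz)/r = 0.2900/0.1 = 2.9000
ω₄ (RR) = (vx − vy + k·ωz)/r = 0.7100/0.1 = 7.1000

(-4.1000, 14.1000, 2.9000, 7.1000)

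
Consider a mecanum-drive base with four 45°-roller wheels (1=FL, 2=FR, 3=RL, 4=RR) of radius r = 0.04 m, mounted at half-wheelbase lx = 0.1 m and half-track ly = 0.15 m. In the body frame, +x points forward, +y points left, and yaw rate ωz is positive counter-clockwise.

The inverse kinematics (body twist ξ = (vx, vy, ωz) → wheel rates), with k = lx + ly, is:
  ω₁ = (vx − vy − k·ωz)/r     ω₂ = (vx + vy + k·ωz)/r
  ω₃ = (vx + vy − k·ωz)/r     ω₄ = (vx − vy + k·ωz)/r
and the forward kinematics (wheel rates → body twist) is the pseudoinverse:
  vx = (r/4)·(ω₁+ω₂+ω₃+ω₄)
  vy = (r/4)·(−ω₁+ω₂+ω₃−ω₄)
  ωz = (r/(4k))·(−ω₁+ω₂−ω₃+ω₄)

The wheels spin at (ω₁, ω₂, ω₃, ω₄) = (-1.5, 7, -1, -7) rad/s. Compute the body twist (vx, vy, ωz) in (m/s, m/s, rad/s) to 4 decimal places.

(-0.0250, 0.1450, 0.1000)

k = lx + ly = 0.1 + 0.15 = 0.2500
ω₁+ω₂+ω₃+ω₄ = -2.5000  →  vx = (0.04/4)·-2.5000 = -0.0250
−ω₁+ω₂+ω₃−ω₄ = 14.5000  →  vy = (0.04/4)·14.5000 = 0.1450
−ω₁+ω₂−ω₃+ω₄ = 2.5000  →  ωz = (0.04/1.0000)·2.5000 = 0.1000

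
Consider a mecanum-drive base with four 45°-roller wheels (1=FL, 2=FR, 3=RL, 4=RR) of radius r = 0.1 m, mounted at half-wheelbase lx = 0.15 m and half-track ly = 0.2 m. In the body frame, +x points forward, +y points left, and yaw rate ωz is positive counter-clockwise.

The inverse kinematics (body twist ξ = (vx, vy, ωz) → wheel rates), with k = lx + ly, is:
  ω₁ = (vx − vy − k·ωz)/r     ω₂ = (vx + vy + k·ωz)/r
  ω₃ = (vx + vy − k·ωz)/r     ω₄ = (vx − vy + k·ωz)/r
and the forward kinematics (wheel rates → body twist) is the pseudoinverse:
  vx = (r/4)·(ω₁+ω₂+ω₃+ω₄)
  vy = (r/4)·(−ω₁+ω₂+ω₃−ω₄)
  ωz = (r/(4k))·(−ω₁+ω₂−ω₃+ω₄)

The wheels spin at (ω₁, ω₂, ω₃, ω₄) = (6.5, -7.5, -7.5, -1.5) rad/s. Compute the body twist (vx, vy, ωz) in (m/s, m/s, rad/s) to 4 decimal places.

k = lx + ly = 0.15 + 0.2 = 0.3500
ω₁+ω₂+ω₃+ω₄ = -10.0000  →  vx = (0.1/4)·-10.0000 = -0.2500
−ω₁+ω₂+ω₃−ω₄ = -20.0000  →  vy = (0.1/4)·-20.0000 = -0.5000
−ω₁+ω₂−ω₃+ω₄ = -8.0000  →  ωz = (0.1/1.4000)·-8.0000 = -0.5714

(-0.2500, -0.5000, -0.5714)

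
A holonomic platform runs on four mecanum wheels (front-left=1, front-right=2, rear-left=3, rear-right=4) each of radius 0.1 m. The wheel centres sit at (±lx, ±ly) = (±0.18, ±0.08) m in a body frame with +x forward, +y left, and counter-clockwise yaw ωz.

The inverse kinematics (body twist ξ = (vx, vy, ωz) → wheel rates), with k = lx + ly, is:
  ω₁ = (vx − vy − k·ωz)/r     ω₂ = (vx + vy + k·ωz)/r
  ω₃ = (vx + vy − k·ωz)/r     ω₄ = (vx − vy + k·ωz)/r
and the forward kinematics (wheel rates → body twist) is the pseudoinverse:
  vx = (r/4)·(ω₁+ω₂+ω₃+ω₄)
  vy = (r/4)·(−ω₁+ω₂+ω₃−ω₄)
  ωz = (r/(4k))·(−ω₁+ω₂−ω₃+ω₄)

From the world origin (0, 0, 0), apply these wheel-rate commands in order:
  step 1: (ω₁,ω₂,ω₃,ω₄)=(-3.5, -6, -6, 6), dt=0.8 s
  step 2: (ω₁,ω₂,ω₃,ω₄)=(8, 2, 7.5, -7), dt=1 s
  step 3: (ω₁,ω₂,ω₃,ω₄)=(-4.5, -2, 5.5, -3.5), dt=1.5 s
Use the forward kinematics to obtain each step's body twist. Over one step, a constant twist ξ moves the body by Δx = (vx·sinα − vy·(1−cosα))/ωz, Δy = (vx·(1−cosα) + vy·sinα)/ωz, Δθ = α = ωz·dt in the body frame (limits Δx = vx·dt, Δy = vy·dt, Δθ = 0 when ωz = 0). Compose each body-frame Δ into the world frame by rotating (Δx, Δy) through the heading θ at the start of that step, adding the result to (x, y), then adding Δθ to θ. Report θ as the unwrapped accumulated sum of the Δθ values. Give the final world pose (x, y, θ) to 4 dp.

(0.6220, -0.1095, -2.1779)

step 1: ξ=(vx,vy,ωz)=(-0.2375, -0.3625, 0.9135), dt=0.8 → body Δ=(-0.0722, -0.3313, 0.7308) → world pose (-0.0722, -0.3313, 0.7308)
step 2: ξ=(vx,vy,ωz)=(0.2625, 0.2125, -1.9712), dt=1.0 → body Δ=(0.2725, -0.0858, -1.9712) → world pose (0.1879, -0.2133, -1.2404)
step 3: ξ=(vx,vy,ωz)=(-0.1125, 0.2875, -0.6250), dt=1.5 → body Δ=(0.0427, 0.4443, -0.9375) → world pose (0.6220, -0.1095, -2.1779)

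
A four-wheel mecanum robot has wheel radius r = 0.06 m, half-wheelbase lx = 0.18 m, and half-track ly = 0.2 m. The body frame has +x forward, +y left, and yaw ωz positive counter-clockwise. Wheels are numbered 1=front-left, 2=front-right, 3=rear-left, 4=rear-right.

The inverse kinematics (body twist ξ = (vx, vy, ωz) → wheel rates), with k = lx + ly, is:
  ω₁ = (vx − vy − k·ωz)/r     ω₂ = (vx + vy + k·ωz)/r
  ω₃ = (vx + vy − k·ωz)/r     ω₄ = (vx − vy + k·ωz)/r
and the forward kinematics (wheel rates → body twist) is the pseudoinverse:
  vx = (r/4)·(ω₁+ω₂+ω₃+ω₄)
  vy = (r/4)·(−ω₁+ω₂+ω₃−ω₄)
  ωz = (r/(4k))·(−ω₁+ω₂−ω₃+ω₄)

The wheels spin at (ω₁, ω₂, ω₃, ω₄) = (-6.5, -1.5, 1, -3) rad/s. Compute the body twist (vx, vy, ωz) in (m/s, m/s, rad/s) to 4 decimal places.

k = lx + ly = 0.18 + 0.2 = 0.3800
ω₁+ω₂+ω₃+ω₄ = -10.0000  →  vx = (0.06/4)·-10.0000 = -0.1500
−ω₁+ω₂+ω₃−ω₄ = 9.0000  →  vy = (0.06/4)·9.0000 = 0.1350
−ω₁+ω₂−ω₃+ω₄ = 1.0000  →  ωz = (0.06/1.5200)·1.0000 = 0.0395

(-0.1500, 0.1350, 0.0395)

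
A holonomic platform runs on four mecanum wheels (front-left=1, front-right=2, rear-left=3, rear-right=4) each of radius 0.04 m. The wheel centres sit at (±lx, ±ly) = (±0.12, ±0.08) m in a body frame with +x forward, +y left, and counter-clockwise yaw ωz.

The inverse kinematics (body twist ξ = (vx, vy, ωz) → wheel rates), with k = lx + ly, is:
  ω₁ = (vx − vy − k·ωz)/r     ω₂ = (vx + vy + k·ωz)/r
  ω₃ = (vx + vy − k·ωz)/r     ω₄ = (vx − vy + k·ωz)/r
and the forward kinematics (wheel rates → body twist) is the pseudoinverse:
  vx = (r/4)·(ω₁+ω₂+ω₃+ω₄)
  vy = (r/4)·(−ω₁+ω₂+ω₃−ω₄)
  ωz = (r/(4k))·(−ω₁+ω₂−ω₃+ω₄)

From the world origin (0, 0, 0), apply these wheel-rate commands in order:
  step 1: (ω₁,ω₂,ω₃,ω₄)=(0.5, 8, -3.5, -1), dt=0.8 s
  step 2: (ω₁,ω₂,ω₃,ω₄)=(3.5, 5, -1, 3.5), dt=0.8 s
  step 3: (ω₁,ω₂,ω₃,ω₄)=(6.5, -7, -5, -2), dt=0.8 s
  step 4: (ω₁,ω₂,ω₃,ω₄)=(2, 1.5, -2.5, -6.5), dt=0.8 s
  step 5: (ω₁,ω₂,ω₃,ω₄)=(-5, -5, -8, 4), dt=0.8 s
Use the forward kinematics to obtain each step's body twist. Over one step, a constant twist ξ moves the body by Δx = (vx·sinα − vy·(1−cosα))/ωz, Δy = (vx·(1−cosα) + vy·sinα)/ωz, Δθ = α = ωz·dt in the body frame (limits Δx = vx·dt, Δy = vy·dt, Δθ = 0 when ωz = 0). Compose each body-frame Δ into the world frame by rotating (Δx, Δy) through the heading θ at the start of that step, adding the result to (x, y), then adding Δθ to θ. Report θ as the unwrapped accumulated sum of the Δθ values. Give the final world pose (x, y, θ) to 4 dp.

step 1: ξ=(vx,vy,ωz)=(0.0400, 0.0500, 0.5000), dt=0.8 → body Δ=(0.0233, 0.0453, 0.4000) → world pose (0.0233, 0.0453, 0.4000)
step 2: ξ=(vx,vy,ωz)=(0.1100, -0.0300, 0.3000), dt=0.8 → body Δ=(0.0900, -0.0133, 0.2400) → world pose (0.1113, 0.0681, 0.6400)
step 3: ξ=(vx,vy,ωz)=(-0.0750, -0.1650, -0.5250), dt=0.8 → body Δ=(-0.0856, -0.1157, -0.4200) → world pose (0.1118, -0.0758, 0.2200)
step 4: ξ=(vx,vy,ωz)=(-0.0550, 0.0350, -0.2250), dt=0.8 → body Δ=(-0.0412, 0.0318, -0.1800) → world pose (0.0646, -0.0538, 0.0400)
step 5: ξ=(vx,vy,ωz)=(-0.1400, -0.1200, 0.6000), dt=0.8 → body Δ=(-0.0851, -0.1187, 0.4800) → world pose (-0.0157, -0.1758, 0.5200)

(-0.0157, -0.1758, 0.5200)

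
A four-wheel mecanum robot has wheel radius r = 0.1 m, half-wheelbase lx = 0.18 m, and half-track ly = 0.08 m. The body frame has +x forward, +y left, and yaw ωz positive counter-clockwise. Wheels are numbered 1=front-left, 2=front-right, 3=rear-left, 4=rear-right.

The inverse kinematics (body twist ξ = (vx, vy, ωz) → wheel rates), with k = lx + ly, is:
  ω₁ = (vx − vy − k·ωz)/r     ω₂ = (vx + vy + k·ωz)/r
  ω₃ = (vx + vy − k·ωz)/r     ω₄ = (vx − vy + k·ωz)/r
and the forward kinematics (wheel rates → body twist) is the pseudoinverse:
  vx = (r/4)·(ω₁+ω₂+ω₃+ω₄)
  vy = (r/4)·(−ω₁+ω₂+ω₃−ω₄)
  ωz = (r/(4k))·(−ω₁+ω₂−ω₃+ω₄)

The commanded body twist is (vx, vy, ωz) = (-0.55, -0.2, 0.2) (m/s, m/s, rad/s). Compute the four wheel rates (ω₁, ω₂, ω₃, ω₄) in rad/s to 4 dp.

(-4.0200, -6.9800, -8.0200, -2.9800)

k = lx + ly = 0.18 + 0.08 = 0.2600;  k·ωz = 0.2600·0.2 = 0.0520
ω₁ (FL) = (vx − vy − k·ωz)/r = -0.4020/0.1 = -4.0200
ω₂ (FR) = (vx + vy + k·ωz)/r = -0.6980/0.1 = -6.9800
ω₃ (RL) = (vx + vy − k·ωz)/r = -0.8020/0.1 = -8.0200
ω₄ (RR) = (vx − vy + k·ωz)/r = -0.2980/0.1 = -2.9800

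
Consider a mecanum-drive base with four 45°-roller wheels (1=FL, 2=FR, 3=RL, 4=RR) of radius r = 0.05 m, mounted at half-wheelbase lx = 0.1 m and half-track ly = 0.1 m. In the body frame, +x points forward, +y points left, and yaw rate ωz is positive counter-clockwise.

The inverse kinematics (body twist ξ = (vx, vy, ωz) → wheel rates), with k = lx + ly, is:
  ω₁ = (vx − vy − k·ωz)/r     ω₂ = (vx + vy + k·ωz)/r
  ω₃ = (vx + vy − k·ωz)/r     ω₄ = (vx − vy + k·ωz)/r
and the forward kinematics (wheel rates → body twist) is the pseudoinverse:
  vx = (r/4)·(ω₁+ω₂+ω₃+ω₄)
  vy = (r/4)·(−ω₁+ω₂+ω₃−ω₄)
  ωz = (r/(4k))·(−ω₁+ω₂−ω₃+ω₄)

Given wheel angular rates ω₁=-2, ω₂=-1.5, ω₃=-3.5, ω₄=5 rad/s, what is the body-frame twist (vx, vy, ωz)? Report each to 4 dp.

(-0.0250, -0.1000, 0.5625)

k = lx + ly = 0.1 + 0.1 = 0.2000
ω₁+ω₂+ω₃+ω₄ = -2.0000  →  vx = (0.05/4)·-2.0000 = -0.0250
−ω₁+ω₂+ω₃−ω₄ = -8.0000  →  vy = (0.05/4)·-8.0000 = -0.1000
−ω₁+ω₂−ω₃+ω₄ = 9.0000  →  ωz = (0.05/0.8000)·9.0000 = 0.5625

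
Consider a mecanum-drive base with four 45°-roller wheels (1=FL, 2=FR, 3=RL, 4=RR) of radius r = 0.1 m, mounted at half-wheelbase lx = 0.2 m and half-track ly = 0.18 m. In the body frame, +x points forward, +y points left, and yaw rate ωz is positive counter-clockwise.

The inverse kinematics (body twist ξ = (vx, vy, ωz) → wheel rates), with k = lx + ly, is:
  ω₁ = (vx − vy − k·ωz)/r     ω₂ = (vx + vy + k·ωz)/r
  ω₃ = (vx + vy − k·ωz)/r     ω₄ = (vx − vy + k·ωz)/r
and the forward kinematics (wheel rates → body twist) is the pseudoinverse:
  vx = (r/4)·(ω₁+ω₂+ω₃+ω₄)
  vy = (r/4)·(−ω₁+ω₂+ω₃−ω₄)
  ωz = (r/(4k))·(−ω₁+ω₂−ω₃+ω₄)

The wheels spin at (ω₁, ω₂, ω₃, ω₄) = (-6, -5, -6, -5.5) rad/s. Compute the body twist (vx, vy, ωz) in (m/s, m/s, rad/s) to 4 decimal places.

k = lx + ly = 0.2 + 0.18 = 0.3800
ω₁+ω₂+ω₃+ω₄ = -22.5000  →  vx = (0.1/4)·-22.5000 = -0.5625
−ω₁+ω₂+ω₃−ω₄ = 0.5000  →  vy = (0.1/4)·0.5000 = 0.0125
−ω₁+ω₂−ω₃+ω₄ = 1.5000  →  ωz = (0.1/1.5200)·1.5000 = 0.0987

(-0.5625, 0.0125, 0.0987)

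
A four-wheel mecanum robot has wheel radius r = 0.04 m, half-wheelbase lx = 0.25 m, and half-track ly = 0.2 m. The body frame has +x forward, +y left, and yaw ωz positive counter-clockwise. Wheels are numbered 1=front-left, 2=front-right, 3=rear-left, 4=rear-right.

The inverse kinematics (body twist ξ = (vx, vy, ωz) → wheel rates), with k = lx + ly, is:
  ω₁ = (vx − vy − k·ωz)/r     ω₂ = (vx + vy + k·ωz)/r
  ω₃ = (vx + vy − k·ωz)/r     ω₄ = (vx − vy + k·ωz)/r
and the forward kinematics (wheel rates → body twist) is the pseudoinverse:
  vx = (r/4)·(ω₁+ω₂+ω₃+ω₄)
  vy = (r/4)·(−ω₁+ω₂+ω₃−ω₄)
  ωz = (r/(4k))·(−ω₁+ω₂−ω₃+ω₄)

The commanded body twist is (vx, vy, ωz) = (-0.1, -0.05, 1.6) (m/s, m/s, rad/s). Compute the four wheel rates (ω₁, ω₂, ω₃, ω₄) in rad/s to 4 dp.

k = lx + ly = 0.25 + 0.2 = 0.4500;  k·ωz = 0.4500·1.6 = 0.7200
ω₁ (FL) = (vx − vy − k·ωz)/r = -0.7700/0.04 = -19.2500
ω₂ (FR) = (vx + vy + k·ωz)/r = 0.5700/0.04 = 14.2500
ω₃ (RL) = (vx + vy − k·ωz)/r = -0.8700/0.04 = -21.7500
ω₄ (RR) = (vx − vy + k·ωz)/r = 0.6700/0.04 = 16.7500

(-19.2500, 14.2500, -21.7500, 16.7500)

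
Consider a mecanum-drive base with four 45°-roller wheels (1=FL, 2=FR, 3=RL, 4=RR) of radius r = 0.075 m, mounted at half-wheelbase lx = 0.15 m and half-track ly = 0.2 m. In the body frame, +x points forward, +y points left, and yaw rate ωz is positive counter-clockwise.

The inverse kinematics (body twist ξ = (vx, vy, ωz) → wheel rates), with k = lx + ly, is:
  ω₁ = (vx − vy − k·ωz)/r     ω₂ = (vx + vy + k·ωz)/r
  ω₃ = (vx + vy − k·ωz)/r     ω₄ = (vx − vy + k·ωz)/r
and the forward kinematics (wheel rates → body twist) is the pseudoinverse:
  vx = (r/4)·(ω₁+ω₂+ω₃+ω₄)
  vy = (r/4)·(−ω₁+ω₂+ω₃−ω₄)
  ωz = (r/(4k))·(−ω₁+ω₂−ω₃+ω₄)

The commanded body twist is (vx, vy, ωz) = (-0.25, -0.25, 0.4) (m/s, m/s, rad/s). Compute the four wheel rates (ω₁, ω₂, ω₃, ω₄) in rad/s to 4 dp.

(-1.8667, -4.8000, -8.5333, 1.8667)

k = lx + ly = 0.15 + 0.2 = 0.3500;  k·ωz = 0.3500·0.4 = 0.1400
ω₁ (FL) = (vx − vy − k·ωz)/r = -0.1400/0.075 = -1.8667
ω₂ (FR) = (vx + vy + k·ωz)/r = -0.3600/0.075 = -4.8000
ω₃ (RL) = (vx + vy − k·ωz)/r = -0.6400/0.075 = -8.5333
ω₄ (RR) = (vx − vy + k·ωz)/r = 0.1400/0.075 = 1.8667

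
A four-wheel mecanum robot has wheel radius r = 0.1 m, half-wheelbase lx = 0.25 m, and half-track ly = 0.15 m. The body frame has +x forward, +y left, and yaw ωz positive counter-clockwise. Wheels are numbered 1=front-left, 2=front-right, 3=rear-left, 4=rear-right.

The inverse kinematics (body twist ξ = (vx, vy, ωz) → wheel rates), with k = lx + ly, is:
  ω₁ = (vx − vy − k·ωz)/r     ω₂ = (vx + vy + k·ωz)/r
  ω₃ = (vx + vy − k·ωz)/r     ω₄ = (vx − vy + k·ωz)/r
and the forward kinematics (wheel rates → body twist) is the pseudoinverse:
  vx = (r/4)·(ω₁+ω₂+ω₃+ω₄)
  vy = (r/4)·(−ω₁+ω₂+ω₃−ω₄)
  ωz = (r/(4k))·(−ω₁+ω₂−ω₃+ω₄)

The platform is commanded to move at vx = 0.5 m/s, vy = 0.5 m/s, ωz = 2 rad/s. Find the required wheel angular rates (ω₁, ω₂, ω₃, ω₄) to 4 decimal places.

(-8.0000, 18.0000, 2.0000, 8.0000)

k = lx + ly = 0.25 + 0.15 = 0.4000;  k·ωz = 0.4000·2 = 0.8000
ω₁ (FL) = (vx − vy − k·ωz)/r = -0.8000/0.1 = -8.0000
ω₂ (FR) = (vx + vy + k·ωz)/r = 1.8000/0.1 = 18.0000
ω₃ (RL) = (vx + vy − k·ωz)/r = 0.2000/0.1 = 2.0000
ω₄ (RR) = (vx − vy + k·ωz)/r = 0.8000/0.1 = 8.0000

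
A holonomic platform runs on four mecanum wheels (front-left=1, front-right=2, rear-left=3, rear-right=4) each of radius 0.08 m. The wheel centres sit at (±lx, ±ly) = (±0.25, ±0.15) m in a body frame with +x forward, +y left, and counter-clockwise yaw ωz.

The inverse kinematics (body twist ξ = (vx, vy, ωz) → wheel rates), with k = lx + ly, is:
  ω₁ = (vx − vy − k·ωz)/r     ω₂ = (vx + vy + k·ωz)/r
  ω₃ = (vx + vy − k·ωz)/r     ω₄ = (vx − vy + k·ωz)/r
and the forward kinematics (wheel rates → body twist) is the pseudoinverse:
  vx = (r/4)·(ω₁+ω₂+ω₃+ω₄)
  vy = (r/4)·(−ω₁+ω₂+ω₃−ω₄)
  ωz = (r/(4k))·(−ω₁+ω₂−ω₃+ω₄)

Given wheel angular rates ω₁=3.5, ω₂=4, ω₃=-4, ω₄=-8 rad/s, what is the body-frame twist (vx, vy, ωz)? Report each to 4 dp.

k = lx + ly = 0.25 + 0.15 = 0.4000
ω₁+ω₂+ω₃+ω₄ = -4.5000  →  vx = (0.08/4)·-4.5000 = -0.0900
−ω₁+ω₂+ω₃−ω₄ = 4.5000  →  vy = (0.08/4)·4.5000 = 0.0900
−ω₁+ω₂−ω₃+ω₄ = -3.5000  →  ωz = (0.08/1.6000)·-3.5000 = -0.1750

(-0.0900, 0.0900, -0.1750)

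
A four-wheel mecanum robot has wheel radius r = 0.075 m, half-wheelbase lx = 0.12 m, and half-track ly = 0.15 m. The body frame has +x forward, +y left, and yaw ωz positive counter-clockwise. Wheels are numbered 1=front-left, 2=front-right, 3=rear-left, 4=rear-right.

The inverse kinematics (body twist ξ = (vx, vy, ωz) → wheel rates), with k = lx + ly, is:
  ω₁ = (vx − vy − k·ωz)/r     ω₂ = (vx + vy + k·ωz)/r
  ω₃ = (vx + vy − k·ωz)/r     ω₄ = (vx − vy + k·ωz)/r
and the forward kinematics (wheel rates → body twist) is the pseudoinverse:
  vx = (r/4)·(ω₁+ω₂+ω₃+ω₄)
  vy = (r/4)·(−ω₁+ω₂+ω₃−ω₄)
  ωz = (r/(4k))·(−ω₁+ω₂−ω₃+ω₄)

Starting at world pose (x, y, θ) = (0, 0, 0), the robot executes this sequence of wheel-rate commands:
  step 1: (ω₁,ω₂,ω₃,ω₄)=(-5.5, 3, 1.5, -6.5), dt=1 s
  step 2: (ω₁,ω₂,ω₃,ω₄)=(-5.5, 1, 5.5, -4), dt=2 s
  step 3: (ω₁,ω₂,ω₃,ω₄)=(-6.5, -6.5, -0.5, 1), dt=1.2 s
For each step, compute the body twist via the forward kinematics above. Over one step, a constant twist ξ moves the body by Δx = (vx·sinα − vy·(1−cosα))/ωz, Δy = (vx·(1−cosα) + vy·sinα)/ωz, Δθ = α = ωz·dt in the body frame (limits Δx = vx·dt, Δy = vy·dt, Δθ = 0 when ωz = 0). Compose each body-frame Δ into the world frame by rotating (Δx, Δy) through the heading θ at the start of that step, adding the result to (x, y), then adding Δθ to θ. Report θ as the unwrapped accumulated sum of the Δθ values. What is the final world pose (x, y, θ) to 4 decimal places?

(-0.4305, 0.9691, -0.2569)

step 1: ξ=(vx,vy,ωz)=(-0.1406, 0.3094, 0.0347), dt=1.0 → body Δ=(-0.1460, 0.3069, 0.0347) → world pose (-0.1460, 0.3069, 0.0347)
step 2: ξ=(vx,vy,ωz)=(-0.0562, 0.3000, -0.2083), dt=2.0 → body Δ=(0.0139, 0.6059, -0.4167) → world pose (-0.1531, 0.9129, -0.3819)
step 3: ξ=(vx,vy,ωz)=(-0.2344, -0.0281, 0.1042), dt=1.2 → body Δ=(-0.2784, -0.0512, 0.1250) → world pose (-0.4305, 0.9691, -0.2569)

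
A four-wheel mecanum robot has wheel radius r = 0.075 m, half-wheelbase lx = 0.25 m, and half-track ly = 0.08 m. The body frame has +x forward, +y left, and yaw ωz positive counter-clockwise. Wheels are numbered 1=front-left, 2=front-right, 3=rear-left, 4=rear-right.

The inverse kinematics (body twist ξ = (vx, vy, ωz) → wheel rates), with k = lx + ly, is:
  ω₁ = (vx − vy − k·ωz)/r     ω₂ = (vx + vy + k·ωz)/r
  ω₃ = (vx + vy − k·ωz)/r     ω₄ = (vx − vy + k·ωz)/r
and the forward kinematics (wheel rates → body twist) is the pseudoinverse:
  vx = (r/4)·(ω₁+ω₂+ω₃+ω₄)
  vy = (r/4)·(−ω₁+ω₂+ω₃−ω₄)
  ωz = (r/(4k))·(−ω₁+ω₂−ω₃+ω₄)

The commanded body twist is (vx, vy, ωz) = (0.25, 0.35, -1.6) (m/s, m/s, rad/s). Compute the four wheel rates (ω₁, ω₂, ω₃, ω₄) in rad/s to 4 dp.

(5.7067, 0.9600, 15.0400, -8.3733)

k = lx + ly = 0.25 + 0.08 = 0.3300;  k·ωz = 0.3300·-1.6 = -0.5280
ω₁ (FL) = (vx − vy − k·ωz)/r = 0.4280/0.075 = 5.7067
ω₂ (FR) = (vx + vy + k·ωz)/r = 0.0720/0.075 = 0.9600
ω₃ (RL) = (vx + vy − k·ωz)/r = 1.1280/0.075 = 15.0400
ω₄ (RR) = (vx − vy + k·ωz)/r = -0.6280/0.075 = -8.3733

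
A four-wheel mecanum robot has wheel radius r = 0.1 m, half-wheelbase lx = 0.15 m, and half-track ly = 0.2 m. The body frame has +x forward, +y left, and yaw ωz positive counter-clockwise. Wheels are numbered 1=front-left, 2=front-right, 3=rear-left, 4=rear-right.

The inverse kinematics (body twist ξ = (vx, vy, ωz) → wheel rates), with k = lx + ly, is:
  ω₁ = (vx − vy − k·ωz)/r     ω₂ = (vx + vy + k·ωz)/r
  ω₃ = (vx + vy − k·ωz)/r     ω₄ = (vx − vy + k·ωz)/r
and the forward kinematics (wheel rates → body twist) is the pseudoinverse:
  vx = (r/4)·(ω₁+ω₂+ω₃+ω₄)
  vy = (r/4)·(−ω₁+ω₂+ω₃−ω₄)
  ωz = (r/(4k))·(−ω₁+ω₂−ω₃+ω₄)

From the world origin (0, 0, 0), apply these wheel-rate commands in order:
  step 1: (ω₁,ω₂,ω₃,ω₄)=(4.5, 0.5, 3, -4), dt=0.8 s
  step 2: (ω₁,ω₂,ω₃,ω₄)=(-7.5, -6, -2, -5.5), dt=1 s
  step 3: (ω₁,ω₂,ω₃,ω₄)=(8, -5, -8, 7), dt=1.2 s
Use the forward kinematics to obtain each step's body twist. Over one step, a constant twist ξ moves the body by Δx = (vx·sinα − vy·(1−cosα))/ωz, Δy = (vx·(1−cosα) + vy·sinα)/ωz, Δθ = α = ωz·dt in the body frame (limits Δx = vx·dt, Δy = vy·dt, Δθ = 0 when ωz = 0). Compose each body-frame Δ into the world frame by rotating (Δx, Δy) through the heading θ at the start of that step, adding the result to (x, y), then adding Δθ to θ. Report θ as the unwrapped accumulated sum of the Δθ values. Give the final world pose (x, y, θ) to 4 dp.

(-0.7125, -0.2220, -0.6000)

step 1: ξ=(vx,vy,ωz)=(0.1000, 0.0750, -0.7857), dt=0.8 → body Δ=(0.0931, 0.0318, -0.6286) → world pose (0.0931, 0.0318, -0.6286)
step 2: ξ=(vx,vy,ωz)=(-0.5250, 0.1250, -0.1429), dt=1.0 → body Δ=(-0.5143, 0.1620, -0.1429) → world pose (-0.2277, 0.4653, -0.7714)
step 3: ξ=(vx,vy,ωz)=(0.0500, -0.7000, 0.1429), dt=1.2 → body Δ=(0.1315, -0.8308, 0.1714) → world pose (-0.7125, -0.2220, -0.6000)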